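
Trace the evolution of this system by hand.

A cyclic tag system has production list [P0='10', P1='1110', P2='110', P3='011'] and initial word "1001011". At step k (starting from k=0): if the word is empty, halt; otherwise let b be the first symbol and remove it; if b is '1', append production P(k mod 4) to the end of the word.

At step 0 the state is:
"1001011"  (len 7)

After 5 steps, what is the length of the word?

[0] "1001011"  (len 7)
[1] "00101110"  (len 8)
[2] "0101110"  (len 7)
[3] "101110"  (len 6)
[4] "01110011"  (len 8)
[5] "1110011"  (len 7)

7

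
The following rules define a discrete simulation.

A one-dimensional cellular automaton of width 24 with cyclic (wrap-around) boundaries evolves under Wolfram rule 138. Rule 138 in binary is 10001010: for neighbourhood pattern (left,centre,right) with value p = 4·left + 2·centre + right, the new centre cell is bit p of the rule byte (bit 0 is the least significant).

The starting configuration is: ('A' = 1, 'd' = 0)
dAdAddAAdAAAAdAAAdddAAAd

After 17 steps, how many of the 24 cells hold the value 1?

step 0: dAdAddAAdAAAAdAAAdddAAAd
step 1: AddddAAddAAAddAAdddAAAdd
step 2: ddddAAddAAAddAAdddAAAddA
step 3: dddAAddAAAddAAdddAAAddAd
step 4: ddAAddAAAddAAdddAAAddAdd
step 5: dAAddAAAddAAdddAAAddAddd
step 6: AAddAAAddAAdddAAAddAdddd
step 7: AddAAAddAAdddAAAddAddddA
step 8: ddAAAddAAdddAAAddAddddAA
step 9: dAAAddAAdddAAAddAddddAAd
step 10: AAAddAAdddAAAddAddddAAdd
step 11: AAddAAdddAAAddAddddAAddA
step 12: AddAAdddAAAddAddddAAddAA
step 13: ddAAdddAAAddAddddAAddAAA
step 14: dAAdddAAAddAddddAAddAAAd
step 15: AAdddAAAddAddddAAddAAAdd
step 16: AdddAAAddAddddAAddAAAddA
step 17: dddAAAddAddddAAddAAAddAA

11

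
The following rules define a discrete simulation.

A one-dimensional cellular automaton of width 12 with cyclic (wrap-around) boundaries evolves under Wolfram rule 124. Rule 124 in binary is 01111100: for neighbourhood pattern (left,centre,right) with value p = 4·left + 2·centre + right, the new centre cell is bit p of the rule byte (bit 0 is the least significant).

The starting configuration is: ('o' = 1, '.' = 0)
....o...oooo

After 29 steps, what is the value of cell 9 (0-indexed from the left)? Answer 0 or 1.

gen 0: ....o...oooo
gen 1: o...oo..o..o
gen 2: oo..ooo.oo.o
gen 3: .oo.o.oooooo
gen 4: ooooooo....o
gen 5: ......oo...o
gen 6: o.....ooo..o
gen 7: oo....o.oo.o
gen 8: .oo...oooooo
gen 9: oooo..o....o
gen 10: ...oo.oo...o
gen 11: o..oooooo..o
gen 12: oo.o....oo.o
gen 13: .oooo...oooo
gen 14: oo..oo..o..o
gen 15: .oo.ooo.oo.o
gen 16: ooooo.oooooo
gen 17: ....ooo.....
gen 18: ....o.oo....
gen 19: ....ooooo...
gen 20: ....o...oo..
gen 21: ....oo..ooo.
gen 22: ....ooo.o.oo
gen 23: o...o.oooooo
gen 24: oo..ooo.....
gen 25: ooo.o.oo....
gen 26: o.ooooooo...
gen 27: ooo.....oo..
gen 28: o.oo....ooo.
gen 29: ooooo...o.oo

0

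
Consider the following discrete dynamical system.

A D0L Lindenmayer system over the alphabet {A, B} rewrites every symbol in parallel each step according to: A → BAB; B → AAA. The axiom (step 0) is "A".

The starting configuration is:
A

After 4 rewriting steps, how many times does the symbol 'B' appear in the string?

step 0: A
step 1: BAB
step 2: AAABABAAA
step 3: BABBABBABAAABABAAABABBABBAB
step 4: AAABABAAAAAABABAAAAAABABAAABABBABBABAAABABAAABABBABBABAAABABAAAAAABABAAAAAABABAAA

26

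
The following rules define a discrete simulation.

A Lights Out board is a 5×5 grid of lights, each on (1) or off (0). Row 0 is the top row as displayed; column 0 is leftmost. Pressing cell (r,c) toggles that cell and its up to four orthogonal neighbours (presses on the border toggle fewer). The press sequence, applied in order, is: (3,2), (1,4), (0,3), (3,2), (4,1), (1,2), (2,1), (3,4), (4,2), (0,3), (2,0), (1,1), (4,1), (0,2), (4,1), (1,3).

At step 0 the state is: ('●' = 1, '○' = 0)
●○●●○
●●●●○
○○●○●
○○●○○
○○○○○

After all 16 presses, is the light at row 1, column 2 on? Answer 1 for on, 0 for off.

0) ●○●●○
●●●●○
○○●○●
○○●○○
○○○○○
1) ●○●●○
●●●●○
○○○○●
○●○●○
○○●○○
2) ●○●●●
●●●○●
○○○○○
○●○●○
○○●○○
3) ●○○○○
●●●●●
○○○○○
○●○●○
○○●○○
4) ●○○○○
●●●●●
○○●○○
○○●○○
○○○○○
5) ●○○○○
●●●●●
○○●○○
○●●○○
●●●○○
6) ●○●○○
●○○○●
○○○○○
○●●○○
●●●○○
7) ●○●○○
●●○○●
●●●○○
○○●○○
●●●○○
8) ●○●○○
●●○○●
●●●○●
○○●●●
●●●○●
9) ●○●○○
●●○○●
●●●○●
○○○●●
●○○●●
10) ●○○●●
●●○●●
●●●○●
○○○●●
●○○●●
11) ●○○●●
○●○●●
○○●○●
●○○●●
●○○●●
12) ●●○●●
●○●●●
○●●○●
●○○●●
●○○●●
13) ●●○●●
●○●●●
○●●○●
●●○●●
○●●●●
14) ●○●○●
●○○●●
○●●○●
●●○●●
○●●●●
15) ●○●○●
●○○●●
○●●○●
●○○●●
●○○●●
16) ●○●●●
●○●○○
○●●●●
●○○●●
●○○●●

1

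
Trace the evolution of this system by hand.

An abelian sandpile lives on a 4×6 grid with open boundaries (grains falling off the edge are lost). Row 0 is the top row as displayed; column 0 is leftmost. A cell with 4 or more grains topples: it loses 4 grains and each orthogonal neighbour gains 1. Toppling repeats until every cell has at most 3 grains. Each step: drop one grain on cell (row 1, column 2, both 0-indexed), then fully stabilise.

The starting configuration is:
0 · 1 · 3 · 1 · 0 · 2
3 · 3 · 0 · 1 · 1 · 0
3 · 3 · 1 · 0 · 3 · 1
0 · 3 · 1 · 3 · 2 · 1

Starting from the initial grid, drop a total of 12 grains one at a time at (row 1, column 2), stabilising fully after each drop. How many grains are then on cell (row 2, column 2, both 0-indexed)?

t=0: 0 · 1 · 3 · 1 · 0 · 2
3 · 3 · 0 · 1 · 1 · 0
3 · 3 · 1 · 0 · 3 · 1
0 · 3 · 1 · 3 · 2 · 1
t=1: 0 · 1 · 3 · 1 · 0 · 2
3 · 3 · 1 · 1 · 1 · 0
3 · 3 · 1 · 0 · 3 · 1
0 · 3 · 1 · 3 · 2 · 1
t=2: 0 · 1 · 3 · 1 · 0 · 2
3 · 3 · 2 · 1 · 1 · 0
3 · 3 · 1 · 0 · 3 · 1
0 · 3 · 1 · 3 · 2 · 1
t=3: 0 · 1 · 3 · 1 · 0 · 2
3 · 3 · 3 · 1 · 1 · 0
3 · 3 · 1 · 0 · 3 · 1
0 · 3 · 1 · 3 · 2 · 1
t=4: 1 · 3 · 0 · 2 · 0 · 2
1 · 2 · 2 · 2 · 1 · 0
1 · 2 · 3 · 0 · 3 · 1
2 · 0 · 2 · 3 · 2 · 1
t=5: 1 · 3 · 0 · 2 · 0 · 2
1 · 2 · 3 · 2 · 1 · 0
1 · 2 · 3 · 0 · 3 · 1
2 · 0 · 2 · 3 · 2 · 1
t=6: 1 · 3 · 1 · 2 · 0 · 2
1 · 3 · 1 · 3 · 1 · 0
1 · 3 · 0 · 1 · 3 · 1
2 · 0 · 3 · 3 · 2 · 1
t=7: 1 · 3 · 1 · 2 · 0 · 2
1 · 3 · 2 · 3 · 1 · 0
1 · 3 · 0 · 1 · 3 · 1
2 · 0 · 3 · 3 · 2 · 1
t=8: 1 · 3 · 1 · 2 · 0 · 2
1 · 3 · 3 · 3 · 1 · 0
1 · 3 · 0 · 1 · 3 · 1
2 · 0 · 3 · 3 · 2 · 1
t=9: 2 · 0 · 3 · 3 · 0 · 2
2 · 2 · 2 · 0 · 2 · 0
2 · 0 · 2 · 2 · 3 · 1
2 · 1 · 3 · 3 · 2 · 1
t=10: 2 · 0 · 3 · 3 · 0 · 2
2 · 2 · 3 · 0 · 2 · 0
2 · 0 · 2 · 2 · 3 · 1
2 · 1 · 3 · 3 · 2 · 1
t=11: 2 · 1 · 1 · 0 · 1 · 2
2 · 3 · 1 · 2 · 2 · 0
2 · 0 · 3 · 2 · 3 · 1
2 · 1 · 3 · 3 · 2 · 1
t=12: 2 · 1 · 1 · 0 · 1 · 2
2 · 3 · 2 · 2 · 2 · 0
2 · 0 · 3 · 2 · 3 · 1
2 · 1 · 3 · 3 · 2 · 1

3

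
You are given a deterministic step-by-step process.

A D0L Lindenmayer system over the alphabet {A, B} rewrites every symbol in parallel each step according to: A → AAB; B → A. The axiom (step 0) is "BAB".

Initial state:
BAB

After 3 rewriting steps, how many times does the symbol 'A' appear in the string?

22

k=0  BAB
k=1  AAABA
k=2  AABAABAABAAAB
k=3  AABAABAAABAABAAABAABAAABAABAABA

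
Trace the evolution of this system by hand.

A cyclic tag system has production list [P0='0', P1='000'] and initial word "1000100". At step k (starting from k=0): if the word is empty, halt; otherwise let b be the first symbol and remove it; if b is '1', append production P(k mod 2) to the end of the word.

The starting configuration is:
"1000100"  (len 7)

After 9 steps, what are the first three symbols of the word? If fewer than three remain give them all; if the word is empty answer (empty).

step 0: "1000100"  (len 7)
step 1: "0001000"  (len 7)
step 2: "001000"  (len 6)
step 3: "01000"  (len 5)
step 4: "1000"  (len 4)
step 5: "0000"  (len 4)
step 6: "000"  (len 3)
step 7: "00"  (len 2)
step 8: "0"  (len 1)
step 9: (halted — word empty)

(empty)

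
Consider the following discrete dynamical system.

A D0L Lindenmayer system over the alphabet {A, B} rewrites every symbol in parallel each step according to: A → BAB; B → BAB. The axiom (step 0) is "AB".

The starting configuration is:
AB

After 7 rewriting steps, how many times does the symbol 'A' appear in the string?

1458

k=0  AB
k=1  BABBAB
k=2  BABBABBABBABBABBAB
k=3  BABBABBABBABBABBABBABBABBABBABBABBABBABBABBABBABBABBAB
k=4  BABBABBABBABBABBABBABBABBABBABBABBABBABBABBABBABBABBABBABB…BBABBABBABBABBABBABBABBABBABBABBABBABBABBABBABBABBABBABBAB  (len 162)
k=5  BABBABBABBABBABBABBABBABBABBABBABBABBABBABBABBABBABBABBABB…BBABBABBABBABBABBABBABBABBABBABBABBABBABBABBABBABBABBABBAB  (len 486)
k=6  BABBABBABBABBABBABBABBABBABBABBABBABBABBABBABBABBABBABBABB…BBABBABBABBABBABBABBABBABBABBABBABBABBABBABBABBABBABBABBAB  (len 1458)
k=7  BABBABBABBABBABBABBABBABBABBABBABBABBABBABBABBABBABBABBABB…BBABBABBABBABBABBABBABBABBABBABBABBABBABBABBABBABBABBABBAB  (len 4374)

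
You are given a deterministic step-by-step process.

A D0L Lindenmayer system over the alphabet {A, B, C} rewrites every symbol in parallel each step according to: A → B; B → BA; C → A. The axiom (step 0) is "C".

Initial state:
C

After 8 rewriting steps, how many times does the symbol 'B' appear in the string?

0) C
1) A
2) B
3) BA
4) BAB
5) BABBA
6) BABBABAB
7) BABBABABBABBA
8) BABBABABBABBABABBABAB

13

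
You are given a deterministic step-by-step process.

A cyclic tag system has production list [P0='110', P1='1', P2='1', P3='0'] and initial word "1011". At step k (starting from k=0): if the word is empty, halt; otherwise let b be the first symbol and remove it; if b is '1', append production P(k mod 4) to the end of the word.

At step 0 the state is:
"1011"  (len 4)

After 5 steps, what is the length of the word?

0) "1011"  (len 4)
1) "011110"  (len 6)
2) "11110"  (len 5)
3) "11101"  (len 5)
4) "11010"  (len 5)
5) "1010110"  (len 7)

7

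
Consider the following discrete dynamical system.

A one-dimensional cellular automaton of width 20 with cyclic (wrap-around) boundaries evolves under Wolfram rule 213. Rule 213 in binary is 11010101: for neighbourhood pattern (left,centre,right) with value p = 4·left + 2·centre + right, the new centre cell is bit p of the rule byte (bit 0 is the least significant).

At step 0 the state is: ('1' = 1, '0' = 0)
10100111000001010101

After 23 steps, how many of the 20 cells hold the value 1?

step 0: 10100111000001010101
step 1: 10110011111101010100
step 2: 10011001111101010110
step 3: 11001100111101010010
step 4: 01100110011101011010
step 5: 00110011001101001011
step 6: 10011001100101101001
step 7: 11001100110100101100
step 8: 01100110010110100110
step 9: 00110011010010110011
step 10: 10011001011010011001
step 11: 11001101001011001100
step 12: 01100101101001100110
step 13: 00110100101100110011
step 14: 10010110100110011001
step 15: 11010010110011001100
step 16: 01011010011001100110
step 17: 01001011001100110011
step 18: 01101001100110011001
step 19: 00101100110011001101
step 20: 10100110011001100101
step 21: 10110011001100110100
step 22: 10011001100110010110
step 23: 11001100110011010010

10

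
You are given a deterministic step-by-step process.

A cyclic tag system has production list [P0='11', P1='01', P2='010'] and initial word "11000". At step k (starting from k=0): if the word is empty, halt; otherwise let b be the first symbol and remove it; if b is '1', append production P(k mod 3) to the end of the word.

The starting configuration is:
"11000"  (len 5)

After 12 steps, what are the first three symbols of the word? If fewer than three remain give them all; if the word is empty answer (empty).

k=0  "11000"  (len 5)
k=1  "100011"  (len 6)
k=2  "0001101"  (len 7)
k=3  "001101"  (len 6)
k=4  "01101"  (len 5)
k=5  "1101"  (len 4)
k=6  "101010"  (len 6)
k=7  "0101011"  (len 7)
k=8  "101011"  (len 6)
k=9  "01011010"  (len 8)
k=10  "1011010"  (len 7)
k=11  "01101001"  (len 8)
k=12  "1101001"  (len 7)

110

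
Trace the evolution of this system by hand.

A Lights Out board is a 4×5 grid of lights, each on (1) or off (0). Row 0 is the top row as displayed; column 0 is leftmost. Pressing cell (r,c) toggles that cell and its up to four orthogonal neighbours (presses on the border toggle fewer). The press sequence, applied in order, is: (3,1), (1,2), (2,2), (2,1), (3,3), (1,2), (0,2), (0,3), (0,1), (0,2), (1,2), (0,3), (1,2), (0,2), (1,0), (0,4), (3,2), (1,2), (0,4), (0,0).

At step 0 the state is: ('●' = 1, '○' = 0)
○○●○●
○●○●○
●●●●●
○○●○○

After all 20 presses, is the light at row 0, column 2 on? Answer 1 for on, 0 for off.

t=0: ○○●○●
○●○●○
●●●●●
○○●○○
t=1: ○○●○●
○●○●○
●○●●●
●●○○○
t=2: ○○○○●
○○●○○
●○○●●
●●○○○
t=3: ○○○○●
○○○○○
●●●○●
●●●○○
t=4: ○○○○●
○●○○○
○○○○●
●○●○○
t=5: ○○○○●
○●○○○
○○○●●
●○○●●
t=6: ○○●○●
○○●●○
○○●●●
●○○●●
t=7: ○●○●●
○○○●○
○○●●●
●○○●●
t=8: ○●●○○
○○○○○
○○●●●
●○○●●
t=9: ●○○○○
○●○○○
○○●●●
●○○●●
t=10: ●●●●○
○●●○○
○○●●●
●○○●●
t=11: ●●○●○
○○○●○
○○○●●
●○○●●
t=12: ●●●○●
○○○○○
○○○●●
●○○●●
t=13: ●●○○●
○●●●○
○○●●●
●○○●●
t=14: ●○●●●
○●○●○
○○●●●
●○○●●
t=15: ○○●●●
●○○●○
●○●●●
●○○●●
t=16: ○○●○○
●○○●●
●○●●●
●○○●●
t=17: ○○●○○
●○○●●
●○○●●
●●●○●
t=18: ○○○○○
●●●○●
●○●●●
●●●○●
t=19: ○○○●●
●●●○○
●○●●●
●●●○●
t=20: ●●○●●
○●●○○
●○●●●
●●●○●

0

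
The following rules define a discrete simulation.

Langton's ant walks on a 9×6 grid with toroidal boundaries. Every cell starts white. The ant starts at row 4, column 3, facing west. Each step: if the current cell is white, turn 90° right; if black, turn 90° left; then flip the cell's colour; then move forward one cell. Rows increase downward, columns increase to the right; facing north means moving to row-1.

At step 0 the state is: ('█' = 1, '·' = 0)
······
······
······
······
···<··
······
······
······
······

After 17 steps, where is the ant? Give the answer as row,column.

0) ······
······
······
······
···<··
······
······
······
······
1) ······
······
······
···^··
···█··
······
······
······
······
2) ······
······
······
···█>·
···█··
······
······
······
······
3) ······
······
······
···██·
···█v·
······
······
······
······
4) ······
······
······
···██·
···<█·
······
······
······
······
5) ······
······
······
···██·
····█·
···v··
······
······
······
6) ······
······
······
···██·
····█·
··<█··
······
······
······
7) ······
······
······
···██·
··^·█·
··██··
······
······
······
8) ······
······
······
···██·
··█>█·
··██··
······
······
······
9) ······
······
······
···██·
··███·
··█v··
······
······
······
10) ······
······
······
···██·
··███·
··█·>·
······
······
······
11) ······
······
······
···██·
··███·
··█·█·
····v·
······
······
12) ······
······
······
···██·
··███·
··█·█·
···<█·
······
······
13) ······
······
······
···██·
··███·
··█^█·
···██·
······
······
14) ······
······
······
···██·
··███·
··██>·
···██·
······
······
15) ······
······
······
···██·
··██^·
··██··
···██·
······
······
16) ······
······
······
···██·
··█<··
··██··
···██·
······
······
17) ······
······
······
···██·
··█···
··█v··
···██·
······
······

5,3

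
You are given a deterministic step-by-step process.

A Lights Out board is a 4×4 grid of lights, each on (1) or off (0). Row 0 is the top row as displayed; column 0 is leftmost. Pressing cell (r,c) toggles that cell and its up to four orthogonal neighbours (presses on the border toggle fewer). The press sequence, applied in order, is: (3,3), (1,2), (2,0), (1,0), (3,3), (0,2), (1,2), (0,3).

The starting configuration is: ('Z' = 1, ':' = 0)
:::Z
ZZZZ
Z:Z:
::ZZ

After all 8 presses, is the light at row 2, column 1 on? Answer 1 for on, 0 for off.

1

[0] :::Z
ZZZZ
Z:Z:
::ZZ
[1] :::Z
ZZZZ
Z:ZZ
::::
[2] ::ZZ
Z:::
Z::Z
::::
[3] ::ZZ
::::
:Z:Z
Z:::
[4] Z:ZZ
ZZ::
ZZ:Z
Z:::
[5] Z:ZZ
ZZ::
ZZ::
Z:ZZ
[6] ZZ::
ZZZ:
ZZ::
Z:ZZ
[7] ZZZ:
Z::Z
ZZZ:
Z:ZZ
[8] ZZ:Z
Z:::
ZZZ:
Z:ZZ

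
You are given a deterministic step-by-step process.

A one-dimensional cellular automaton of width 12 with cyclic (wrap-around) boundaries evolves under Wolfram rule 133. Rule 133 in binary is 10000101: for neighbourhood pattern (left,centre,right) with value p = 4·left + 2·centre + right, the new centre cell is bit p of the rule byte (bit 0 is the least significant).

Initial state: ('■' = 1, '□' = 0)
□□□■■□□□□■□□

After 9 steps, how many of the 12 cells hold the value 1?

0) □□□■■□□□□■□□
1) ■■□□□□■■□■□■
2) ■□□■■□□□□■□□
3) ■□□□□□■■□■□□
4) ■□■■■□□□□■□□
5) ■□□■□□■■□■□□
6) ■□□■□□□□□■□□
7) ■□□■□■■■□■□□
8) ■□□■□□■□□■□□
9) ■□□■□□■□□■□□

4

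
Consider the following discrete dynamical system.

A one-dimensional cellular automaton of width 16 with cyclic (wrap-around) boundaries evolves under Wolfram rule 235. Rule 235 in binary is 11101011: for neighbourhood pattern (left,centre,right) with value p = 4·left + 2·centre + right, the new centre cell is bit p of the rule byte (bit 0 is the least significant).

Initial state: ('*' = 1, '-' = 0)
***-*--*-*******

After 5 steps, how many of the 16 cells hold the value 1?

k=0  ***-*--*-*******
k=1  ****--*-********
k=2  ****-*-*********
k=3  *****-**********
k=4  ****************
k=5  ****************

16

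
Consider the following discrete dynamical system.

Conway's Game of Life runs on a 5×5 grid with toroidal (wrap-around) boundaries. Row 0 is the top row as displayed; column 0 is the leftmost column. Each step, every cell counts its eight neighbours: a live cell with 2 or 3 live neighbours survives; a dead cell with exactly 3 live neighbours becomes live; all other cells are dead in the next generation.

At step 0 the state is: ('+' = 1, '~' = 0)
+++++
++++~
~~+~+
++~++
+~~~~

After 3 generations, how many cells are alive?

k=0  +++++
++++~
~~+~+
++~++
+~~~~
k=1  ~~~~~
~~~~~
~~~~~
~+++~
~~~~~
k=2  ~~~~~
~~~~~
~~+~~
~~+~~
~~+~~
k=3  ~~~~~
~~~~~
~~~~~
~+++~
~~~~~

3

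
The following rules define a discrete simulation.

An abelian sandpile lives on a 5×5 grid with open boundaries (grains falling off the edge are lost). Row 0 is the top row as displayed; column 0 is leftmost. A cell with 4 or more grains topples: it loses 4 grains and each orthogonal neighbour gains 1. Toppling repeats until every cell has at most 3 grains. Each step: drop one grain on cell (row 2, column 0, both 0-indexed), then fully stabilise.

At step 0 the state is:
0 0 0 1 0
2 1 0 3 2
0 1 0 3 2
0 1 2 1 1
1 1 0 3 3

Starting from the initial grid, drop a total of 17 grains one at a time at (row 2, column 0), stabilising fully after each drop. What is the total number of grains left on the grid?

38

t=0: 0 0 0 1 0
2 1 0 3 2
0 1 0 3 2
0 1 2 1 1
1 1 0 3 3
t=1: 0 0 0 1 0
2 1 0 3 2
1 1 0 3 2
0 1 2 1 1
1 1 0 3 3
t=2: 0 0 0 1 0
2 1 0 3 2
2 1 0 3 2
0 1 2 1 1
1 1 0 3 3
t=3: 0 0 0 1 0
2 1 0 3 2
3 1 0 3 2
0 1 2 1 1
1 1 0 3 3
t=4: 0 0 0 1 0
3 1 0 3 2
0 2 0 3 2
1 1 2 1 1
1 1 0 3 3
t=5: 0 0 0 1 0
3 1 0 3 2
1 2 0 3 2
1 1 2 1 1
1 1 0 3 3
t=6: 0 0 0 1 0
3 1 0 3 2
2 2 0 3 2
1 1 2 1 1
1 1 0 3 3
t=7: 0 0 0 1 0
3 1 0 3 2
3 2 0 3 2
1 1 2 1 1
1 1 0 3 3
t=8: 1 0 0 1 0
0 2 0 3 2
1 3 0 3 2
2 1 2 1 1
1 1 0 3 3
t=9: 1 0 0 1 0
0 2 0 3 2
2 3 0 3 2
2 1 2 1 1
1 1 0 3 3
t=10: 1 0 0 1 0
0 2 0 3 2
3 3 0 3 2
2 1 2 1 1
1 1 0 3 3
t=11: 1 0 0 1 0
1 3 0 3 2
1 0 1 3 2
3 2 2 1 1
1 1 0 3 3
t=12: 1 0 0 1 0
1 3 0 3 2
2 0 1 3 2
3 2 2 1 1
1 1 0 3 3
t=13: 1 0 0 1 0
1 3 0 3 2
3 0 1 3 2
3 2 2 1 1
1 1 0 3 3
t=14: 1 0 0 1 0
2 3 0 3 2
1 1 1 3 2
0 3 2 1 1
2 1 0 3 3
t=15: 1 0 0 1 0
2 3 0 3 2
2 1 1 3 2
0 3 2 1 1
2 1 0 3 3
t=16: 1 0 0 1 0
2 3 0 3 2
3 1 1 3 2
0 3 2 1 1
2 1 0 3 3
t=17: 1 0 0 1 0
3 3 0 3 2
0 2 1 3 2
1 3 2 1 1
2 1 0 3 3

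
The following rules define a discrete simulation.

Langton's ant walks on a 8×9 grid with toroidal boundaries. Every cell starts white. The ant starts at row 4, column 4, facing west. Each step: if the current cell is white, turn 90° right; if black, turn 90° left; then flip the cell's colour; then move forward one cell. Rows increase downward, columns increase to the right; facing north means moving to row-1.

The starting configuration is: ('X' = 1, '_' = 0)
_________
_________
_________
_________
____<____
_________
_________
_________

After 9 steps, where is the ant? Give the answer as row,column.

5,4

[0] _________
_________
_________
_________
____<____
_________
_________
_________
[1] _________
_________
_________
____^____
____X____
_________
_________
_________
[2] _________
_________
_________
____X>___
____X____
_________
_________
_________
[3] _________
_________
_________
____XX___
____Xv___
_________
_________
_________
[4] _________
_________
_________
____XX___
____<X___
_________
_________
_________
[5] _________
_________
_________
____XX___
_____X___
____v____
_________
_________
[6] _________
_________
_________
____XX___
_____X___
___<X____
_________
_________
[7] _________
_________
_________
____XX___
___^_X___
___XX____
_________
_________
[8] _________
_________
_________
____XX___
___X>X___
___XX____
_________
_________
[9] _________
_________
_________
____XX___
___XXX___
___Xv____
_________
_________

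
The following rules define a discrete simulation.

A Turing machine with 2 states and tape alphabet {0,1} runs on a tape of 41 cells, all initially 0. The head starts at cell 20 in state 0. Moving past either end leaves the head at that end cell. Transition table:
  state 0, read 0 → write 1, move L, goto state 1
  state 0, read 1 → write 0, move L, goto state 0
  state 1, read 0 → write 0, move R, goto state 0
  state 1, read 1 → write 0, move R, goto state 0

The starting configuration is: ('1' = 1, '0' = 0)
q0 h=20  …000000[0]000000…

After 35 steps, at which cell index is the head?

t=0: q0 h=20  …000000[0]000000…
t=1: q1 h=19  …000000[0]100000…
t=2: q0 h=20  …000000[1]000000…
t=3: q0 h=19  …000000[0]000000…
t=4: q1 h=18  …000000[0]100000…
t=5: q0 h=19  …000000[1]000000…
t=6: q0 h=18  …000000[0]000000…
t=7: q1 h=17  …000000[0]100000…
t=8: q0 h=18  …000000[1]000000…
t=9: q0 h=17  …000000[0]000000…
t=10: q1 h=16  …000000[0]100000…
t=11: q0 h=17  …000000[1]000000…
t=12: q0 h=16  …000000[0]000000…
t=13: q1 h=15  …000000[0]100000…
t=14: q0 h=16  …000000[1]000000…
t=15: q0 h=15  …000000[0]000000…
t=16: q1 h=14  …000000[0]100000…
t=17: q0 h=15  …000000[1]000000…
t=18: q0 h=14  …000000[0]000000…
t=19: q1 h=13  …000000[0]100000…
t=20: q0 h=14  …000000[1]000000…
t=21: q0 h=13  …000000[0]000000…
t=22: q1 h=12  …000000[0]100000…
t=23: q0 h=13  …000000[1]000000…
t=24: q0 h=12  …000000[0]000000…
t=25: q1 h=11  …000000[0]100000…
t=26: q0 h=12  …000000[1]000000…
t=27: q0 h=11  …000000[0]000000…
t=28: q1 h=10  …000000[0]100000…
t=29: q0 h=11  …000000[1]000000…
t=30: q0 h=10  …000000[0]000000…
t=31: q1 h= 9  …000000[0]100000…
t=32: q0 h=10  …000000[1]000000…
t=33: q0 h= 9  …000000[0]000000…
t=34: q1 h= 8  …000000[0]100000…
t=35: q0 h= 9  …000000[1]000000…

9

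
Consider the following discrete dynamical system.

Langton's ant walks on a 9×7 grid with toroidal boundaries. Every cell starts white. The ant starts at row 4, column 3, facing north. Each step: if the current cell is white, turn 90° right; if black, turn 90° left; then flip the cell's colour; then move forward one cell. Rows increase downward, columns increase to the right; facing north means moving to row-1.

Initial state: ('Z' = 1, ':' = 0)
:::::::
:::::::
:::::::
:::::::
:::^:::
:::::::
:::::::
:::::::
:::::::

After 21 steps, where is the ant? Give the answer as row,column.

6,0

gen 0: :::::::
:::::::
:::::::
:::::::
:::^:::
:::::::
:::::::
:::::::
:::::::
gen 1: :::::::
:::::::
:::::::
:::::::
:::Z>::
:::::::
:::::::
:::::::
:::::::
gen 2: :::::::
:::::::
:::::::
:::::::
:::ZZ::
::::v::
:::::::
:::::::
:::::::
gen 3: :::::::
:::::::
:::::::
:::::::
:::ZZ::
:::<Z::
:::::::
:::::::
:::::::
gen 4: :::::::
:::::::
:::::::
:::::::
:::^Z::
:::ZZ::
:::::::
:::::::
:::::::
gen 5: :::::::
:::::::
:::::::
:::::::
::<:Z::
:::ZZ::
:::::::
:::::::
:::::::
gen 6: :::::::
:::::::
:::::::
::^::::
::Z:Z::
:::ZZ::
:::::::
:::::::
:::::::
gen 7: :::::::
:::::::
:::::::
::Z>:::
::Z:Z::
:::ZZ::
:::::::
:::::::
:::::::
gen 8: :::::::
:::::::
:::::::
::ZZ:::
::ZvZ::
:::ZZ::
:::::::
:::::::
:::::::
gen 9: :::::::
:::::::
:::::::
::ZZ:::
::<ZZ::
:::ZZ::
:::::::
:::::::
:::::::
gen 10: :::::::
:::::::
:::::::
::ZZ:::
:::ZZ::
::vZZ::
:::::::
:::::::
:::::::
gen 11: :::::::
:::::::
:::::::
::ZZ:::
:::ZZ::
:<ZZZ::
:::::::
:::::::
:::::::
gen 12: :::::::
:::::::
:::::::
::ZZ:::
:^:ZZ::
:ZZZZ::
:::::::
:::::::
:::::::
gen 13: :::::::
:::::::
:::::::
::ZZ:::
:Z>ZZ::
:ZZZZ::
:::::::
:::::::
:::::::
gen 14: :::::::
:::::::
:::::::
::ZZ:::
:ZZZZ::
:ZvZZ::
:::::::
:::::::
:::::::
gen 15: :::::::
:::::::
:::::::
::ZZ:::
:ZZZZ::
:Z:>Z::
:::::::
:::::::
:::::::
gen 16: :::::::
:::::::
:::::::
::ZZ:::
:ZZ^Z::
:Z::Z::
:::::::
:::::::
:::::::
gen 17: :::::::
:::::::
:::::::
::ZZ:::
:Z<:Z::
:Z::Z::
:::::::
:::::::
:::::::
gen 18: :::::::
:::::::
:::::::
::ZZ:::
:Z::Z::
:Zv:Z::
:::::::
:::::::
:::::::
gen 19: :::::::
:::::::
:::::::
::ZZ:::
:Z::Z::
:<Z:Z::
:::::::
:::::::
:::::::
gen 20: :::::::
:::::::
:::::::
::ZZ:::
:Z::Z::
::Z:Z::
:v:::::
:::::::
:::::::
gen 21: :::::::
:::::::
:::::::
::ZZ:::
:Z::Z::
::Z:Z::
<Z:::::
:::::::
:::::::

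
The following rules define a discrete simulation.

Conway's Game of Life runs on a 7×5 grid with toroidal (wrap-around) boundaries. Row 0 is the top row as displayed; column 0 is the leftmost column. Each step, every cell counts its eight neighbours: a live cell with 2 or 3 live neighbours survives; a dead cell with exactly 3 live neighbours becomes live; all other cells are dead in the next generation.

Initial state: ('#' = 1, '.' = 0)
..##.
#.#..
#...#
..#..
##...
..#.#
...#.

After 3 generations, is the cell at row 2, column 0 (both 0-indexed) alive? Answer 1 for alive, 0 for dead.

0

gen 0: ..##.
#.#..
#...#
..#..
##...
..#.#
...#.
gen 1: .####
#.#..
#..##
....#
####.
#####
....#
gen 2: .##.#
.....
##.#.
.....
.....
.....
.....
gen 3: .....
...##
.....
.....
.....
.....
.....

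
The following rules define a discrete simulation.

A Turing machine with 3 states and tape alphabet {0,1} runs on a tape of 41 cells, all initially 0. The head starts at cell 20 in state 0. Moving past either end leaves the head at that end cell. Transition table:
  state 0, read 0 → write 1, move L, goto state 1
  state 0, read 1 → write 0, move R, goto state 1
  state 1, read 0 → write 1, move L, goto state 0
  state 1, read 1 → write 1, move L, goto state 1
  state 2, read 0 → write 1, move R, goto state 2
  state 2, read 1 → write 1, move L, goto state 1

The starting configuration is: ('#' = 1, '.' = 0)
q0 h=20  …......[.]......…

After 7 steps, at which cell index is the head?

0) q0 h=20  …......[.]......…
1) q1 h=19  …......[.]#.....…
2) q0 h=18  …......[.]##....…
3) q1 h=17  …......[.]###...…
4) q0 h=16  …......[.]####..…
5) q1 h=15  …......[.]#####.…
6) q0 h=14  …......[.]######…
7) q1 h=13  …......[.]######…

13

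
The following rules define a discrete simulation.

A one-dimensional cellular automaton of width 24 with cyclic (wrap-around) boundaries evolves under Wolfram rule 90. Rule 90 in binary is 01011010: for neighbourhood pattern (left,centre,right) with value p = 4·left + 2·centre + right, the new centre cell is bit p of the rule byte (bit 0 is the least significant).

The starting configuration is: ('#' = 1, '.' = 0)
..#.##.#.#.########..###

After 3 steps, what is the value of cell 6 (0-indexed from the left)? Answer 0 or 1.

1

t=0: ..#.##.#.#.########..###
t=1: ##..##.....#......####.#
t=2: .######...#.#....##..#.#
t=3: .#....##.#...#..#####...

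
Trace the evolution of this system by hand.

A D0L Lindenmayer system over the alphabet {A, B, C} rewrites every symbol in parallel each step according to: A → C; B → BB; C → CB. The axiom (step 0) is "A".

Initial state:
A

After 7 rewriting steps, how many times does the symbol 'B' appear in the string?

63

k=0  A
k=1  C
k=2  CB
k=3  CBBB
k=4  CBBBBBBB
k=5  CBBBBBBBBBBBBBBB
k=6  CBBBBBBBBBBBBBBBBBBBBBBBBBBBBBBB
k=7  CBBBBBBBBBBBBBBBBBBBBBBBBBBBBBBBBBBBBBBBBBBBBBBBBBBBBBBBBBBBBBBB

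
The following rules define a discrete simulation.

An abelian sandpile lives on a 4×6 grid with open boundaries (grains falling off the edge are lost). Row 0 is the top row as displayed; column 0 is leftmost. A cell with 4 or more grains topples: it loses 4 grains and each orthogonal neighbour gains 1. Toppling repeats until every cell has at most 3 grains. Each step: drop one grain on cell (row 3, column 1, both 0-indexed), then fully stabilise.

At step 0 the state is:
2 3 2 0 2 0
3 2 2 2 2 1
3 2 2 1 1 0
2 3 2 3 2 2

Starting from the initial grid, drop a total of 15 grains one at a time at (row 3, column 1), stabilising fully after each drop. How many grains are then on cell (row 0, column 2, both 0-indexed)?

1

gen 0: 2 3 2 0 2 0
3 2 2 2 2 1
3 2 2 1 1 0
2 3 2 3 2 2
gen 1: 2 3 2 0 2 0
3 2 2 2 2 1
3 3 2 1 1 0
3 0 3 3 2 2
gen 2: 2 3 2 0 2 0
3 2 2 2 2 1
3 3 2 1 1 0
3 1 3 3 2 2
gen 3: 2 3 2 0 2 0
3 2 2 2 2 1
3 3 2 1 1 0
3 2 3 3 2 2
gen 4: 2 3 2 0 2 0
3 2 2 2 2 1
3 3 2 1 1 0
3 3 3 3 2 2
gen 5: 0 2 0 1 2 0
2 2 1 3 2 1
2 3 1 3 1 0
1 3 2 0 3 2
gen 6: 0 2 0 1 2 0
2 3 1 3 2 1
3 0 2 3 1 0
2 1 3 0 3 2
gen 7: 0 2 0 1 2 0
2 3 1 3 2 1
3 0 2 3 1 0
2 2 3 0 3 2
gen 8: 0 2 0 1 2 0
2 3 1 3 2 1
3 0 2 3 1 0
2 3 3 0 3 2
gen 9: 0 2 0 1 2 0
2 3 1 3 2 1
3 1 3 3 1 0
3 1 0 1 3 2
gen 10: 0 2 0 1 2 0
2 3 1 3 2 1
3 1 3 3 1 0
3 2 0 1 3 2
gen 11: 0 2 0 1 2 0
2 3 1 3 2 1
3 1 3 3 1 0
3 3 0 1 3 2
gen 12: 0 2 0 1 2 0
3 3 1 3 2 1
0 3 3 3 1 0
1 1 1 1 3 2
gen 13: 0 2 0 1 2 0
3 3 1 3 2 1
0 3 3 3 1 0
1 2 1 1 3 2
gen 14: 0 2 0 1 2 0
3 3 1 3 2 1
0 3 3 3 1 0
1 3 1 1 3 2
gen 15: 1 3 1 2 2 0
0 2 0 1 3 1
2 2 2 1 2 0
2 1 3 2 3 2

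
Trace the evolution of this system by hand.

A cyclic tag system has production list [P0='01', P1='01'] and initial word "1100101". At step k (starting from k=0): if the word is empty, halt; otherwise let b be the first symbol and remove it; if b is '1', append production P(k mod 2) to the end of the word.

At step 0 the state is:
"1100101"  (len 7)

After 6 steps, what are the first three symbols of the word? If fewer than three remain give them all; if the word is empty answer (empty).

[0] "1100101"  (len 7)
[1] "10010101"  (len 8)
[2] "001010101"  (len 9)
[3] "01010101"  (len 8)
[4] "1010101"  (len 7)
[5] "01010101"  (len 8)
[6] "1010101"  (len 7)

101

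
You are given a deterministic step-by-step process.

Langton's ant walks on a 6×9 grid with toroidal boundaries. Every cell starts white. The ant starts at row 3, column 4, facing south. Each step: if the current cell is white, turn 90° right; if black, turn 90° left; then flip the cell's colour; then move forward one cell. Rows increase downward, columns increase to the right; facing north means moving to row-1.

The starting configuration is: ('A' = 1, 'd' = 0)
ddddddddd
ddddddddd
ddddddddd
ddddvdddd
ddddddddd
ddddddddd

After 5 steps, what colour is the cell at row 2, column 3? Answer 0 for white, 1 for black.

k=0  ddddddddd
ddddddddd
ddddddddd
ddddvdddd
ddddddddd
ddddddddd
k=1  ddddddddd
ddddddddd
ddddddddd
ddd<Adddd
ddddddddd
ddddddddd
k=2  ddddddddd
ddddddddd
ddd^ddddd
dddAAdddd
ddddddddd
ddddddddd
k=3  ddddddddd
ddddddddd
dddA>dddd
dddAAdddd
ddddddddd
ddddddddd
k=4  ddddddddd
ddddddddd
dddAAdddd
dddAvdddd
ddddddddd
ddddddddd
k=5  ddddddddd
ddddddddd
dddAAdddd
dddAd>ddd
ddddddddd
ddddddddd

1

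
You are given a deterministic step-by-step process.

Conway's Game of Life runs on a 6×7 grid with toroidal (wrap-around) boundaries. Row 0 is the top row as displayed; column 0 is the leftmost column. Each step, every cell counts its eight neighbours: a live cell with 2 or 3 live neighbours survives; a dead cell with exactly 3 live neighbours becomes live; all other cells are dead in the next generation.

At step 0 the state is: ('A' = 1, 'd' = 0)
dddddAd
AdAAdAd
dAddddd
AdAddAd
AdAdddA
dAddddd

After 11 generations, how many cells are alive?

14

[0] dddddAd
AdAAdAd
dAddddd
AdAddAd
AdAdddA
dAddddd
[1] dAAdAdA
dAAdAdA
AddAAdd
AdAdddd
AdAdddA
AAddddA
[2] ddddddA
ddddAdA
AdddAAA
AdAdddd
ddAdddd
dddAddd
[3] dddddAd
ddddAdd
AAdAAdd
AddAdAd
dAAAddd
ddddddd
[4] ddddddd
dddAAAd
AAAAdAA
AdddddA
dAAAAdd
ddAdddd
[5] dddAAdd
AAdAdAd
dAAAddd
ddddddd
AAAAddd
dAAdddd
[6] AddAAdd
AAddddd
AAdAAdd
Adddddd
AddAddd
AdddAdd
[7] AddAAdA
ddddddA
ddAdddA
AdAAAdA
AAddddA
AAddAdA
[8] dAdAAdd
dddAddA
dAAdddA
ddAAddd
ddddAdd
ddAAAdd
[9] dddddAd
dAdAAAd
AAddddd
dAAAddd
ddddAdd
ddAddAd
[10] ddAAdAA
AAAdAAA
Adddddd
AAAAddd
dAddAdd
ddddAAd
[11] ddAdddd
ddAdAdd
ddddAAd
AdAAddd
AAddAAd
ddAdddA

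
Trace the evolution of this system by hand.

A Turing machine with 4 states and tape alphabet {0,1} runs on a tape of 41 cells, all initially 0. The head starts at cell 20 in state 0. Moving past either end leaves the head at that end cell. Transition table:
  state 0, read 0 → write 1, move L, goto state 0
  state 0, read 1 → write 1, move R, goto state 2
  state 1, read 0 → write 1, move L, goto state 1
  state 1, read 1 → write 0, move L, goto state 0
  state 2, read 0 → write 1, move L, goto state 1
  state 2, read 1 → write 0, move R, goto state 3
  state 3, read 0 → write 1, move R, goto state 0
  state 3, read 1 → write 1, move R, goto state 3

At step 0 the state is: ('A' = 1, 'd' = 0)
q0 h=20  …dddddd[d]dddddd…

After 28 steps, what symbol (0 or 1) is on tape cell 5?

1

t=0: q0 h=20  …dddddd[d]dddddd…
t=1: q0 h=19  …dddddd[d]Addddd…
t=2: q0 h=18  …dddddd[d]AAdddd…
t=3: q0 h=17  …dddddd[d]AAAddd…
t=4: q0 h=16  …dddddd[d]AAAAdd…
t=5: q0 h=15  …dddddd[d]AAAAAd…
t=6: q0 h=14  …dddddd[d]AAAAAA…
t=7: q0 h=13  …dddddd[d]AAAAAA…
t=8: q0 h=12  …dddddd[d]AAAAAA…
t=9: q0 h=11  …dddddd[d]AAAAAA…
t=10: q0 h=10  …dddddd[d]AAAAAA…
t=11: q0 h= 9  …dddddd[d]AAAAAA…
t=12: q0 h= 8  …dddddd[d]AAAAAA…
t=13: q0 h= 7  …dddddd[d]AAAAAA…
t=14: q0 h= 6  |dddddd[d]AAAAAA…
t=15: q0 h= 5  |ddddd[d]AAAAAA…
t=16: q0 h= 4  |dddd[d]AAAAAA…
t=17: q0 h= 3  |ddd[d]AAAAAA…
t=18: q0 h= 2  |dd[d]AAAAAA…
t=19: q0 h= 1  |d[d]AAAAAA…
t=20: q0 h= 0  |[d]AAAAAA…
t=21: q0 h= 0  |[A]AAAAAA…
t=22: q2 h= 1  |A[A]AAAAAA…
t=23: q3 h= 2  |Ad[A]AAAAAA…
t=24: q3 h= 3  |AdA[A]AAAAAA…
t=25: q3 h= 4  |AdAA[A]AAAAAA…
t=26: q3 h= 5  |AdAAA[A]AAAAAA…
t=27: q3 h= 6  |AdAAAA[A]AAAAAA…
t=28: q3 h= 7  …dAAAAA[A]AAAAAA…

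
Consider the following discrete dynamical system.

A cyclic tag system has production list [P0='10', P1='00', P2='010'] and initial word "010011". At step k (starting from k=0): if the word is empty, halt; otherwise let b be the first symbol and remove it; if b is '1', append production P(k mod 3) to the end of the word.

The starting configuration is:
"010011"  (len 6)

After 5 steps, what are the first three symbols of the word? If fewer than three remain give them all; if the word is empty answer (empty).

100

[0] "010011"  (len 6)
[1] "10011"  (len 5)
[2] "001100"  (len 6)
[3] "01100"  (len 5)
[4] "1100"  (len 4)
[5] "10000"  (len 5)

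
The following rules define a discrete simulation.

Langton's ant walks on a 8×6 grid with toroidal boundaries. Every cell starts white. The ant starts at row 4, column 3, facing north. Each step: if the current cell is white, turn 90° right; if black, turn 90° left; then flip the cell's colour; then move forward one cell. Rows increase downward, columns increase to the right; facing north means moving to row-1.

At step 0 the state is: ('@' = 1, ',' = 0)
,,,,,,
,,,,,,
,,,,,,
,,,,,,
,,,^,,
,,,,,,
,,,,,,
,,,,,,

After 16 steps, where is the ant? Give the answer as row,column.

[0] ,,,,,,
,,,,,,
,,,,,,
,,,,,,
,,,^,,
,,,,,,
,,,,,,
,,,,,,
[1] ,,,,,,
,,,,,,
,,,,,,
,,,,,,
,,,@>,
,,,,,,
,,,,,,
,,,,,,
[2] ,,,,,,
,,,,,,
,,,,,,
,,,,,,
,,,@@,
,,,,v,
,,,,,,
,,,,,,
[3] ,,,,,,
,,,,,,
,,,,,,
,,,,,,
,,,@@,
,,,<@,
,,,,,,
,,,,,,
[4] ,,,,,,
,,,,,,
,,,,,,
,,,,,,
,,,^@,
,,,@@,
,,,,,,
,,,,,,
[5] ,,,,,,
,,,,,,
,,,,,,
,,,,,,
,,<,@,
,,,@@,
,,,,,,
,,,,,,
[6] ,,,,,,
,,,,,,
,,,,,,
,,^,,,
,,@,@,
,,,@@,
,,,,,,
,,,,,,
[7] ,,,,,,
,,,,,,
,,,,,,
,,@>,,
,,@,@,
,,,@@,
,,,,,,
,,,,,,
[8] ,,,,,,
,,,,,,
,,,,,,
,,@@,,
,,@v@,
,,,@@,
,,,,,,
,,,,,,
[9] ,,,,,,
,,,,,,
,,,,,,
,,@@,,
,,<@@,
,,,@@,
,,,,,,
,,,,,,
[10] ,,,,,,
,,,,,,
,,,,,,
,,@@,,
,,,@@,
,,v@@,
,,,,,,
,,,,,,
[11] ,,,,,,
,,,,,,
,,,,,,
,,@@,,
,,,@@,
,<@@@,
,,,,,,
,,,,,,
[12] ,,,,,,
,,,,,,
,,,,,,
,,@@,,
,^,@@,
,@@@@,
,,,,,,
,,,,,,
[13] ,,,,,,
,,,,,,
,,,,,,
,,@@,,
,@>@@,
,@@@@,
,,,,,,
,,,,,,
[14] ,,,,,,
,,,,,,
,,,,,,
,,@@,,
,@@@@,
,@v@@,
,,,,,,
,,,,,,
[15] ,,,,,,
,,,,,,
,,,,,,
,,@@,,
,@@@@,
,@,>@,
,,,,,,
,,,,,,
[16] ,,,,,,
,,,,,,
,,,,,,
,,@@,,
,@@^@,
,@,,@,
,,,,,,
,,,,,,

4,3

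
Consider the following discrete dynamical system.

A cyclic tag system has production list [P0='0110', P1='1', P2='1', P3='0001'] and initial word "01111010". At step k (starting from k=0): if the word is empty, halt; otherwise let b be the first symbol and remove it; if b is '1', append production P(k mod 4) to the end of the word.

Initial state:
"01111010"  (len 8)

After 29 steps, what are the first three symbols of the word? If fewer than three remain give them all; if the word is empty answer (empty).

011

t=0: "01111010"  (len 8)
t=1: "1111010"  (len 7)
t=2: "1110101"  (len 7)
t=3: "1101011"  (len 7)
t=4: "1010110001"  (len 10)
t=5: "0101100010110"  (len 13)
t=6: "101100010110"  (len 12)
t=7: "011000101101"  (len 12)
t=8: "11000101101"  (len 11)
t=9: "10001011010110"  (len 14)
t=10: "00010110101101"  (len 14)
t=11: "0010110101101"  (len 13)
t=12: "010110101101"  (len 12)
t=13: "10110101101"  (len 11)
t=14: "01101011011"  (len 11)
t=15: "1101011011"  (len 10)
t=16: "1010110110001"  (len 13)
t=17: "0101101100010110"  (len 16)
t=18: "101101100010110"  (len 15)
t=19: "011011000101101"  (len 15)
t=20: "11011000101101"  (len 14)
t=21: "10110001011010110"  (len 17)
t=22: "01100010110101101"  (len 17)
t=23: "1100010110101101"  (len 16)
t=24: "1000101101011010001"  (len 19)
t=25: "0001011010110100010110"  (len 22)
t=26: "001011010110100010110"  (len 21)
t=27: "01011010110100010110"  (len 20)
t=28: "1011010110100010110"  (len 19)
t=29: "0110101101000101100110"  (len 22)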